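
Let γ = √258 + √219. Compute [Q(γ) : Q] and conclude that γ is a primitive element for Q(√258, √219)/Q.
[Q(γ) : Q] = 4 (equivalently, Q(γ) = Q(√258, √219))

Obviously Q(γ) ⊆ Q(√258, √219), and [Q(√258, √219):Q] = 4 (since 258, 219 are distinct squarefree integers > 1 with 56502 not a perfect square). To show equality we compute the minimal polynomial of γ. From γ = √258 + √219: γ^2 = 258 + 2√(56502) + 219 = 477 + 2√(56502), so γ^2 - 477 = 2√(56502); squaring, (γ^2 - 477)^2 = 4·56502, i.e. γ^4 - 954γ^2 + 227529 - 226008 = 0, i.e. γ^4 - 954γ^2 + 1521 = 0. So γ is a root of x^4 - 954x^2 + 1521. This polynomial is irreducible over Q: it has no rational root (each ±√258 ± √219 is irrational), and any factorization into two quadratics over Q would force √(56502) ∈ Q (pairing opposite roots) or √258, √219 ∈ Q (other pairings), all impossible. Hence [Q(γ):Q] = 4 = [Q(√258, √219):Q], so Q(γ) = Q(√258, √219).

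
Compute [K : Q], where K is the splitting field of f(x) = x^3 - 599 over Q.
[K : Q] = 6

The roots of x^3 - 599 are ∛599, ω∛599, ω^2∛599 where ω = e^(2πi/3) is a primitive cube root of unity, so K = Q(∛599, ω). Now [Q(∛599):Q] = 3 (since 599 is not a perfect cube, x^3 - 599 is irreducible) and [Q(ω):Q] = 2. Both 2 and 3 divide [K:Q], and [K:Q] ≤ 3·2 = 6, so [K:Q] = 6. (Equivalently: Q(∛599) ⊂ R but ω ∉ R, so [K : Q(∛599)] = 2.)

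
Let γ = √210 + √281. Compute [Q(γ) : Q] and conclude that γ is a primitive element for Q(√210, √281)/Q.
[Q(γ) : Q] = 4 (equivalently, Q(γ) = Q(√210, √281))

Obviously Q(γ) ⊆ Q(√210, √281), and [Q(√210, √281):Q] = 4 (since 210, 281 are distinct squarefree integers > 1 with 59010 not a perfect square). To show equality we compute the minimal polynomial of γ. From γ = √210 + √281: γ^2 = 210 + 2√(59010) + 281 = 491 + 2√(59010), so γ^2 - 491 = 2√(59010); squaring, (γ^2 - 491)^2 = 4·59010, i.e. γ^4 - 982γ^2 + 241081 - 236040 = 0, i.e. γ^4 - 982γ^2 + 5041 = 0. So γ is a root of x^4 - 982x^2 + 5041. This polynomial is irreducible over Q: it has no rational root (each ±√210 ± √281 is irrational), and any factorization into two quadratics over Q would force √(59010) ∈ Q (pairing opposite roots) or √210, √281 ∈ Q (other pairings), all impossible. Hence [Q(γ):Q] = 4 = [Q(√210, √281):Q], so Q(γ) = Q(√210, √281).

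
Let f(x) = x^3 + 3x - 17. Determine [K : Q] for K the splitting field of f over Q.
[K : Q] = 6

By the rational root test, any rational root of the monic integer polynomial f(x) = x^3 + 3x - 17 must be an integer dividing the constant term -17, i.e. one of ±{1, 17}. Evaluating: f(1) = -13, f(-1) = -21, f(17) = 4947, f(-17) = -4981; none is 0, so f has no rational root and is therefore irreducible over Q (a cubic with no linear factor over a field is irreducible). For an irreducible cubic, the Galois group is A_3 or S_3 according as the discriminant disc(f) = -4a^3 - 27b^2 = -4·(3)^3 - 27·(-17)^2 = -7911 is or is not a square in Q. Here disc(f) = -7911 is not a perfect square in Q, so the Galois group of f over Q is not contained in A_3 and must be all of S_3. The splitting field has degree |S_3| = 6 over Q, so [K : Q] = 6.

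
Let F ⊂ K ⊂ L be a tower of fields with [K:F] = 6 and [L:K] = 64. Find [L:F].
[L:F] = 384

The tower law says that for any tower of field extensions F ⊂ K ⊂ L with finite degrees, [L:F] = [L:K] · [K:F]. Here this gives [L:F] = 64 · 6 = 384.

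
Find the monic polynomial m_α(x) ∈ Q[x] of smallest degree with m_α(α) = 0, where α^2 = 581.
m_α(x) = x^2 - 581

α satisfies α^2 - 581 = 0, so x^2 - 581 annihilates α. Since d = 581 is squarefree and ≠ 1, it is not a perfect square in Q, so x^2 - 581 has no rational root and is therefore irreducible over Q (a degree-2 polynomial over a field is irreducible iff it has no root). Hence m_α(x) = x^2 - 581.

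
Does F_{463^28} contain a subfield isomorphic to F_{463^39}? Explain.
No: F_{463^39} is not a subfield of F_{463^28}

F_{p^m} embeds in F_{p^n} iff m | n. Here 39 ∤ 28 (since 28 = 0·39 + 28 with remainder 28 ≠ 0), so F_{463^39} is not a subfield of F_{463^28}. Equivalently: if it were, the tower law would give 39 = [F_{463^39}:F_463] dividing [F_{463^28}:F_463] = 28, contradiction.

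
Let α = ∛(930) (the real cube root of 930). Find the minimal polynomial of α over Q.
m_α(x) = x^3 - 930

α satisfies α^3 = 930, so x^3 - 930 annihilates α. By the rational root test, a rational root p/q (in lowest terms) of x^3 - 930 would satisfy p^3 = 930 q^3, forcing q = 1 and p^3 = 930; but 930 is not a perfect cube, contradiction. A monic cubic over Q with no rational root is irreducible (any nontrivial factorization would include a linear factor). Hence x^3 - 930 is the minimal polynomial of α, and in particular [Q(α):Q] = 3.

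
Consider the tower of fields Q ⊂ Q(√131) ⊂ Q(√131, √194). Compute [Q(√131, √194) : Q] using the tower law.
[Q(√131, √194) : Q] = 4

[Q(√131):Q] = 2 (min poly x^2 - 131, irreducible since 131 is squarefree > 1). For the top step, suppose √194 ∈ Q(√131), say √194 = c + d√131 with c, d ∈ Q. Squaring: 194 = c^2 + 131d^2 + 2cd√131. Since √131 ∉ Q this forces 2cd = 0. If d = 0 then √194 = c ∈ Q, contradicting 194 squarefree > 1. If c = 0 then 194 = 131d^2, so 131·194 = (131d)^2 is a perfect square in Q — but 131·194 = 25414 is not a perfect square (since 131 and 194 are distinct squarefree integers). Contradiction. Hence √194 ∉ Q(√131), so x^2 - 194 stays irreducible over Q(√131) and [Q(√131, √194) : Q(√131)] = 2. By the tower law, [Q(√131, √194) : Q] = 2 · 2 = 4.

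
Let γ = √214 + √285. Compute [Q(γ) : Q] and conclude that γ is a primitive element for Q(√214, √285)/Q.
[Q(γ) : Q] = 4 (equivalently, Q(γ) = Q(√214, √285))

Obviously Q(γ) ⊆ Q(√214, √285), and [Q(√214, √285):Q] = 4 (since 214, 285 are distinct squarefree integers > 1 with 60990 not a perfect square). To show equality we compute the minimal polynomial of γ. From γ = √214 + √285: γ^2 = 214 + 2√(60990) + 285 = 499 + 2√(60990), so γ^2 - 499 = 2√(60990); squaring, (γ^2 - 499)^2 = 4·60990, i.e. γ^4 - 998γ^2 + 249001 - 243960 = 0, i.e. γ^4 - 998γ^2 + 5041 = 0. So γ is a root of x^4 - 998x^2 + 5041. This polynomial is irreducible over Q: it has no rational root (each ±√214 ± √285 is irrational), and any factorization into two quadratics over Q would force √(60990) ∈ Q (pairing opposite roots) or √214, √285 ∈ Q (other pairings), all impossible. Hence [Q(γ):Q] = 4 = [Q(√214, √285):Q], so Q(γ) = Q(√214, √285).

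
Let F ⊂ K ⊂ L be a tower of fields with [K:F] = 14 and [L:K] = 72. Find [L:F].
[L:F] = 1008

The tower law says that for any tower of field extensions F ⊂ K ⊂ L with finite degrees, [L:F] = [L:K] · [K:F]. Here this gives [L:F] = 72 · 14 = 1008.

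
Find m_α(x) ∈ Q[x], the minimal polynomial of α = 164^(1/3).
m_α(x) = x^3 - 164

α satisfies α^3 = 164, so x^3 - 164 annihilates α. By the rational root test, a rational root p/q (in lowest terms) of x^3 - 164 would satisfy p^3 = 164 q^3, forcing q = 1 and p^3 = 164; but 164 is not a perfect cube, contradiction. A monic cubic over Q with no rational root is irreducible (any nontrivial factorization would include a linear factor). Hence x^3 - 164 is the minimal polynomial of α, and in particular [Q(α):Q] = 3.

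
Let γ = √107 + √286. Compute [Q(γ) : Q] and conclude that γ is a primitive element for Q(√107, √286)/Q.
[Q(γ) : Q] = 4 (equivalently, Q(γ) = Q(√107, √286))

Obviously Q(γ) ⊆ Q(√107, √286), and [Q(√107, √286):Q] = 4 (since 107, 286 are distinct squarefree integers > 1 with 30602 not a perfect square). To show equality we compute the minimal polynomial of γ. From γ = √107 + √286: γ^2 = 107 + 2√(30602) + 286 = 393 + 2√(30602), so γ^2 - 393 = 2√(30602); squaring, (γ^2 - 393)^2 = 4·30602, i.e. γ^4 - 786γ^2 + 154449 - 122408 = 0, i.e. γ^4 - 786γ^2 + 32041 = 0. So γ is a root of x^4 - 786x^2 + 32041. This polynomial is irreducible over Q: it has no rational root (each ±√107 ± √286 is irrational), and any factorization into two quadratics over Q would force √(30602) ∈ Q (pairing opposite roots) or √107, √286 ∈ Q (other pairings), all impossible. Hence [Q(γ):Q] = 4 = [Q(√107, √286):Q], so Q(γ) = Q(√107, √286).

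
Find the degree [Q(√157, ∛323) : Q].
[Q(√157, ∛323) : Q] = 6

Let L = Q(√157, ∛323). Since Q(√157) ⊂ L and [Q(√157):Q] = 2, the tower law gives 2 | [L:Q]. Likewise Q(∛323) ⊂ L with [Q(∛323):Q] = 3 (because 323 is not a perfect cube), so 3 | [L:Q]. As gcd(2,3) = 1, [L:Q] is divisible by 6. Conversely L is generated over Q by √157 and ∛323, so [L:Q] ≤ 2·3 = 6. Therefore [Q(√157, ∛323) : Q] = 6.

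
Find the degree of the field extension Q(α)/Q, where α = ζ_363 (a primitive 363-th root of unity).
[Q(α):Q] = 220

The minimal polynomial of ζ_363 over Q is the 363-th cyclotomic polynomial Φ_363(x), which is irreducible over Q and has degree φ(363) = 220. Hence [Q(α):Q] = φ(363) = 220.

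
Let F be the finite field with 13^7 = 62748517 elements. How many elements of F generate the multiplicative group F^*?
There are φ(62748516) = 20916168 primitive elements

F_q^* is cyclic of order q - 1 = 62748516. A cyclic group of order m has exactly φ(m) generators. Here m = 62748516 = 2^2 · 3 · 5229043, so the number of primitive elements is φ(62748516) = 20916168.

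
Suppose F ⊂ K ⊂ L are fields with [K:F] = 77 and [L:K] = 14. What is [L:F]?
[L:F] = 1078

The tower law says that for any tower of field extensions F ⊂ K ⊂ L with finite degrees, [L:F] = [L:K] · [K:F]. Here this gives [L:F] = 14 · 77 = 1078.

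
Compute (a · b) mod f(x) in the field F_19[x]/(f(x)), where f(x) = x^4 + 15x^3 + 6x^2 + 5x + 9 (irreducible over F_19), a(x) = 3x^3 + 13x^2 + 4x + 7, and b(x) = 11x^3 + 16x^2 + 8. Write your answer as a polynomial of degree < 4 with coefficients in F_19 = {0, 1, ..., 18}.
a · b ≡ 7x^3 + 13x^2 + 9x + 7 (mod f(x))

Multiply in F_19[x]: a(x)·b(x) = (3x^3 + 13x^2 + 4x + 7)·(11x^3 + 16x^2 + 8) = 14x^6 + x^5 + 5x^4 + 13x^3 + 7x^2 + 13x + 18. This has degree ≥ 4, so divide by f(x) over F_19: 14x^6 + x^5 + 5x^4 + 13x^3 + 7x^2 + 13x + 18 = (14x^2 + 16)·(x^4 + 15x^3 + 6x^2 + 5x + 9) + (7x^3 + 13x^2 + 9x + 7). Hence a·b ≡ 7x^3 + 13x^2 + 9x + 7 (mod f). (F_19[x]/(f) is a field with 19^4 = 130321 elements since f is irreducible of degree 4.)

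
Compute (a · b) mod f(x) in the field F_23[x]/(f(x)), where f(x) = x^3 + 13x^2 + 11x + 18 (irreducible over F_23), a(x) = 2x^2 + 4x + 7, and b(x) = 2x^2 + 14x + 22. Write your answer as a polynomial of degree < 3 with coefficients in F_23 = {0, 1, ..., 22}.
a · b ≡ 2x^2 + 14x + 5 (mod f(x))

Multiply in F_23[x]: a(x)·b(x) = (2x^2 + 4x + 7)·(2x^2 + 14x + 22) = 4x^4 + 13x^3 + 22x^2 + 2x + 16. This has degree ≥ 3, so divide by f(x) over F_23: 4x^4 + 13x^3 + 22x^2 + 2x + 16 = (4x + 7)·(x^3 + 13x^2 + 11x + 18) + (2x^2 + 14x + 5). Hence a·b ≡ 2x^2 + 14x + 5 (mod f). (F_23[x]/(f) is a field with 23^3 = 12167 elements since f is irreducible of degree 3.)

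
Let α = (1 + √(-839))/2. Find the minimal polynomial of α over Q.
m_α(x) = x^2 - x + 210

From 2α - 1 = √(-839), squaring gives (2α - 1)^2 = -839, i.e. 4α^2 - 4α + 1 = -839, so α^2 - α + (1 + 839)/4 = 0. Since -839 ≡ 1 (mod 4), (1 + 839)/4 = 210 ∈ Z. The polynomial x^2 - x + 210 has discriminant 1 - 4·(210) = -839, which is not a perfect square in Q (d = -839 is squarefree and ≠ 1), so x^2 - x + 210 is irreducible over Q. It is the minimal polynomial of α.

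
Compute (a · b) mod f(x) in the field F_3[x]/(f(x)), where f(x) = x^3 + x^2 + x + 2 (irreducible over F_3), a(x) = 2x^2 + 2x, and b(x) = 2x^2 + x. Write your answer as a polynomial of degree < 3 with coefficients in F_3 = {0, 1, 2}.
a · b ≡ 2x^2 + 2x + 2 (mod f(x))

Multiply in F_3[x]: a(x)·b(x) = (2x^2 + 2x)·(2x^2 + x) = x^4 + 2x^2. This has degree ≥ 3, so divide by f(x) over F_3: x^4 + 2x^2 = (x + 2)·(x^3 + x^2 + x + 2) + (2x^2 + 2x + 2). Hence a·b ≡ 2x^2 + 2x + 2 (mod f). (F_3[x]/(f) is a field with 3^3 = 27 elements since f is irreducible of degree 3.)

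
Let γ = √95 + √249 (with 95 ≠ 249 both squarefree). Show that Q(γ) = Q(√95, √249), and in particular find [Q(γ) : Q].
[Q(γ) : Q] = 4 (equivalently, Q(γ) = Q(√95, √249))

Obviously Q(γ) ⊆ Q(√95, √249), and [Q(√95, √249):Q] = 4 (since 95, 249 are distinct squarefree integers > 1 with 23655 not a perfect square). To show equality we compute the minimal polynomial of γ. From γ = √95 + √249: γ^2 = 95 + 2√(23655) + 249 = 344 + 2√(23655), so γ^2 - 344 = 2√(23655); squaring, (γ^2 - 344)^2 = 4·23655, i.e. γ^4 - 688γ^2 + 118336 - 94620 = 0, i.e. γ^4 - 688γ^2 + 23716 = 0. So γ is a root of x^4 - 688x^2 + 23716. This polynomial is irreducible over Q: it has no rational root (each ±√95 ± √249 is irrational), and any factorization into two quadratics over Q would force √(23655) ∈ Q (pairing opposite roots) or √95, √249 ∈ Q (other pairings), all impossible. Hence [Q(γ):Q] = 4 = [Q(√95, √249):Q], so Q(γ) = Q(√95, √249).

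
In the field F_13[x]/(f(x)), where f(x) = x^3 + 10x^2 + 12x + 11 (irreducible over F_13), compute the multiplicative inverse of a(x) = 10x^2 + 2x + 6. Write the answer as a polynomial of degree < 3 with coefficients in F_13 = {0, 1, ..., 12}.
a(x)^(-1) ≡ 9x^2 + 8x + 1 (mod f(x))

Since f is irreducible over F_13, F_13[x]/(f) is a field and a(x) ≠ 0 has an inverse. Apply the extended Euclidean algorithm to f(x) and a(x) in F_13[x]: f(x) = (4x + 8)·a(x) + (11x + 2);  a(x) = (8x + 7)·(11x + 2) + (5). The last nonzero remainder is the constant 5 = gcd(f, a) in F_13. Back-substituting through the division chain expresses 5 = s(x)·a(x) + t(x)·f(x) with s(x) ≡ 6x^2 + x + 5 (mod f), so (6x^2 + x + 5)·a(x) ≡ 5 (mod f). Multiplying by 5^(-1) ≡ 8 in F_13 gives a(x)^(-1) ≡ 8·(6x^2 + x + 5) ≡ 9x^2 + 8x + 1 (mod f). Check: (10x^2 + 2x + 6)·(9x^2 + 8x + 1) = 12x^4 + 7x^3 + 2x^2 + 11x + 6 ≡ 1 (mod x^3 + 10x^2 + 12x + 11).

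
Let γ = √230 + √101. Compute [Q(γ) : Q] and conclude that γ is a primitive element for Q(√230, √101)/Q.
[Q(γ) : Q] = 4 (equivalently, Q(γ) = Q(√230, √101))

Obviously Q(γ) ⊆ Q(√230, √101), and [Q(√230, √101):Q] = 4 (since 230, 101 are distinct squarefree integers > 1 with 23230 not a perfect square). To show equality we compute the minimal polynomial of γ. From γ = √230 + √101: γ^2 = 230 + 2√(23230) + 101 = 331 + 2√(23230), so γ^2 - 331 = 2√(23230); squaring, (γ^2 - 331)^2 = 4·23230, i.e. γ^4 - 662γ^2 + 109561 - 92920 = 0, i.e. γ^4 - 662γ^2 + 16641 = 0. So γ is a root of x^4 - 662x^2 + 16641. This polynomial is irreducible over Q: it has no rational root (each ±√230 ± √101 is irrational), and any factorization into two quadratics over Q would force √(23230) ∈ Q (pairing opposite roots) or √230, √101 ∈ Q (other pairings), all impossible. Hence [Q(γ):Q] = 4 = [Q(√230, √101):Q], so Q(γ) = Q(√230, √101).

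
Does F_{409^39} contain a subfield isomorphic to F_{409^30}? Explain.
No: F_{409^30} is not a subfield of F_{409^39}

F_{p^m} embeds in F_{p^n} iff m | n. Here 30 ∤ 39 (since 39 = 1·30 + 9 with remainder 9 ≠ 0), so F_{409^30} is not a subfield of F_{409^39}. Equivalently: if it were, the tower law would give 30 = [F_{409^30}:F_409] dividing [F_{409^39}:F_409] = 39, contradiction.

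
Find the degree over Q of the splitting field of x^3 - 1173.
[K : Q] = 6

The roots of x^3 - 1173 are ∛1173, ω∛1173, ω^2∛1173 where ω = e^(2πi/3) is a primitive cube root of unity, so K = Q(∛1173, ω). Now [Q(∛1173):Q] = 3 (since 1173 is not a perfect cube, x^3 - 1173 is irreducible) and [Q(ω):Q] = 2. Both 2 and 3 divide [K:Q], and [K:Q] ≤ 3·2 = 6, so [K:Q] = 6. (Equivalently: Q(∛1173) ⊂ R but ω ∉ R, so [K : Q(∛1173)] = 2.)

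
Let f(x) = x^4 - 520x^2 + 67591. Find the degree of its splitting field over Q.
[K : Q] = 4

Solving the quadratic in x^2: x^2 = (520 ± √(520^2 - 4·67591))/2 = (520 ± √36)/2 = (520 ± 6)/2, giving x^2 = 263 or x^2 = 257. So f(x) = (x^2 - 263)(x^2 - 257) and the roots of f are ±√263, ±√257. Hence the splitting field is K = Q(√263, √257). Since 263 and 257 are distinct squarefree integers > 1, their product 67591 is not a perfect square, so √257 ∉ Q(√263). By the tower law [K:Q] = [Q(√263,√257):Q(√263)] · [Q(√263):Q] = 2 · 2 = 4.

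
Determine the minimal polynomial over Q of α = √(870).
m_α(x) = x^2 - 870

α satisfies α^2 - 870 = 0, so x^2 - 870 annihilates α. Since d = 870 is squarefree and ≠ 1, it is not a perfect square in Q, so x^2 - 870 has no rational root and is therefore irreducible over Q (a degree-2 polynomial over a field is irreducible iff it has no root). Hence m_α(x) = x^2 - 870.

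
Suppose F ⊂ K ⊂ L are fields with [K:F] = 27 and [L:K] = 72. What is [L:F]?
[L:F] = 1944

The tower law says that for any tower of field extensions F ⊂ K ⊂ L with finite degrees, [L:F] = [L:K] · [K:F]. Here this gives [L:F] = 72 · 27 = 1944.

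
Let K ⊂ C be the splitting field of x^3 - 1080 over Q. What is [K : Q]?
[K : Q] = 6

The roots of x^3 - 1080 are ∛1080, ω∛1080, ω^2∛1080 where ω = e^(2πi/3) is a primitive cube root of unity, so K = Q(∛1080, ω). Now [Q(∛1080):Q] = 3 (since 1080 is not a perfect cube, x^3 - 1080 is irreducible) and [Q(ω):Q] = 2. Both 2 and 3 divide [K:Q], and [K:Q] ≤ 3·2 = 6, so [K:Q] = 6. (Equivalently: Q(∛1080) ⊂ R but ω ∉ R, so [K : Q(∛1080)] = 2.)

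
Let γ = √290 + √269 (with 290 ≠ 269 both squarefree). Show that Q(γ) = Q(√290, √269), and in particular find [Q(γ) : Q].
[Q(γ) : Q] = 4 (equivalently, Q(γ) = Q(√290, √269))

Obviously Q(γ) ⊆ Q(√290, √269), and [Q(√290, √269):Q] = 4 (since 290, 269 are distinct squarefree integers > 1 with 78010 not a perfect square). To show equality we compute the minimal polynomial of γ. From γ = √290 + √269: γ^2 = 290 + 2√(78010) + 269 = 559 + 2√(78010), so γ^2 - 559 = 2√(78010); squaring, (γ^2 - 559)^2 = 4·78010, i.e. γ^4 - 1118γ^2 + 312481 - 312040 = 0, i.e. γ^4 - 1118γ^2 + 441 = 0. So γ is a root of x^4 - 1118x^2 + 441. This polynomial is irreducible over Q: it has no rational root (each ±√290 ± √269 is irrational), and any factorization into two quadratics over Q would force √(78010) ∈ Q (pairing opposite roots) or √290, √269 ∈ Q (other pairings), all impossible. Hence [Q(γ):Q] = 4 = [Q(√290, √269):Q], so Q(γ) = Q(√290, √269).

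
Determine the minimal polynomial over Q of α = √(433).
m_α(x) = x^2 - 433

α satisfies α^2 - 433 = 0, so x^2 - 433 annihilates α. Since d = 433 is squarefree and ≠ 1, it is not a perfect square in Q, so x^2 - 433 has no rational root and is therefore irreducible over Q (a degree-2 polynomial over a field is irreducible iff it has no root). Hence m_α(x) = x^2 - 433.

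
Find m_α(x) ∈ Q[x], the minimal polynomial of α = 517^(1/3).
m_α(x) = x^3 - 517

α satisfies α^3 = 517, so x^3 - 517 annihilates α. By the rational root test, a rational root p/q (in lowest terms) of x^3 - 517 would satisfy p^3 = 517 q^3, forcing q = 1 and p^3 = 517; but 517 is not a perfect cube, contradiction. A monic cubic over Q with no rational root is irreducible (any nontrivial factorization would include a linear factor). Hence x^3 - 517 is the minimal polynomial of α, and in particular [Q(α):Q] = 3.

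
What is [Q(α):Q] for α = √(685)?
[Q(α):Q] = 2

[Q(α):Q] equals the degree of the minimal polynomial of α. Here α^2 = 685 and x^2 - 685 is irreducible (d = 685 is squarefree, ≠ 1, hence not a square), so deg(m_α) = 2. Thus [Q(α):Q] = 2.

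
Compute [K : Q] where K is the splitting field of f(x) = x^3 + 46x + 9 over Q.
[K : Q] = 6

By the rational root test, any rational root of the monic integer polynomial f(x) = x^3 + 46x + 9 must be an integer dividing the constant term 9, i.e. one of ±{1, 3, 9}. Evaluating: f(1) = 56, f(-1) = -38, f(3) = 174, f(-3) = -156, f(9) = 1152, f(-9) = -1134; none is 0, so f has no rational root and is therefore irreducible over Q (a cubic with no linear factor over a field is irreducible). For an irreducible cubic, the Galois group is A_3 or S_3 according as the discriminant disc(f) = -4a^3 - 27b^2 = -4·(46)^3 - 27·(9)^2 = -391531 is or is not a square in Q. Here disc(f) = -391531 is not a perfect square in Q, so the Galois group of f over Q is not contained in A_3 and must be all of S_3. The splitting field has degree |S_3| = 6 over Q, so [K : Q] = 6.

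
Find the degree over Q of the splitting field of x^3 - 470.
[K : Q] = 6

The roots of x^3 - 470 are ∛470, ω∛470, ω^2∛470 where ω = e^(2πi/3) is a primitive cube root of unity, so K = Q(∛470, ω). Now [Q(∛470):Q] = 3 (since 470 is not a perfect cube, x^3 - 470 is irreducible) and [Q(ω):Q] = 2. Both 2 and 3 divide [K:Q], and [K:Q] ≤ 3·2 = 6, so [K:Q] = 6. (Equivalently: Q(∛470) ⊂ R but ω ∉ R, so [K : Q(∛470)] = 2.)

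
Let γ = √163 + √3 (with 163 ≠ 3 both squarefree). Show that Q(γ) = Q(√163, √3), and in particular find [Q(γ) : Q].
[Q(γ) : Q] = 4 (equivalently, Q(γ) = Q(√163, √3))

Obviously Q(γ) ⊆ Q(√163, √3), and [Q(√163, √3):Q] = 4 (since 163, 3 are distinct squarefree integers > 1 with 489 not a perfect square). To show equality we compute the minimal polynomial of γ. From γ = √163 + √3: γ^2 = 163 + 2√(489) + 3 = 166 + 2√(489), so γ^2 - 166 = 2√(489); squaring, (γ^2 - 166)^2 = 4·489, i.e. γ^4 - 332γ^2 + 27556 - 1956 = 0, i.e. γ^4 - 332γ^2 + 25600 = 0. So γ is a root of x^4 - 332x^2 + 25600. This polynomial is irreducible over Q: it has no rational root (each ±√163 ± √3 is irrational), and any factorization into two quadratics over Q would force √(489) ∈ Q (pairing opposite roots) or √163, √3 ∈ Q (other pairings), all impossible. Hence [Q(γ):Q] = 4 = [Q(√163, √3):Q], so Q(γ) = Q(√163, √3).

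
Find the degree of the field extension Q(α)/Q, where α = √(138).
[Q(α):Q] = 2

[Q(α):Q] equals the degree of the minimal polynomial of α. Here α^2 = 138 and x^2 - 138 is irreducible (d = 138 is squarefree, ≠ 1, hence not a square), so deg(m_α) = 2. Thus [Q(α):Q] = 2.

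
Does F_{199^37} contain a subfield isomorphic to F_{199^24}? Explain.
No: F_{199^24} is not a subfield of F_{199^37}

F_{p^m} embeds in F_{p^n} iff m | n. Here 24 ∤ 37 (since 37 = 1·24 + 13 with remainder 13 ≠ 0), so F_{199^24} is not a subfield of F_{199^37}. Equivalently: if it were, the tower law would give 24 = [F_{199^24}:F_199] dividing [F_{199^37}:F_199] = 37, contradiction.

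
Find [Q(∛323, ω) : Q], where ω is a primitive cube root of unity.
[Q(∛323, ω) : Q] = 6

[Q(∛323):Q] = 3 (min poly x^3 - 323, irreducible since 323 is not a perfect cube). [Q(ω):Q] = 2 (min poly x^2 + x + 1). Since Q(∛323) ⊂ R and ω ∉ R, we have ω ∉ Q(∛323), so x^2 + x + 1 remains irreducible over Q(∛323) and [Q(∛323, ω) : Q(∛323)] = 2. By the tower law, [Q(∛323, ω) : Q] = 3 · 2 = 6. (In fact Q(∛323, ω) is the splitting field of x^3 - 323 over Q.)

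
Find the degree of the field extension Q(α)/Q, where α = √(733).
[Q(α):Q] = 2

[Q(α):Q] equals the degree of the minimal polynomial of α. Here α^2 = 733 and x^2 - 733 is irreducible (d = 733 is squarefree, ≠ 1, hence not a square), so deg(m_α) = 2. Thus [Q(α):Q] = 2.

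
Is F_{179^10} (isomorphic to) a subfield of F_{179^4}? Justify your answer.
No: F_{179^10} is not a subfield of F_{179^4}

F_{p^m} embeds in F_{p^n} iff m | n. Here 10 ∤ 4 (since 4 = 0·10 + 4 with remainder 4 ≠ 0), so F_{179^10} is not a subfield of F_{179^4}. Equivalently: if it were, the tower law would give 10 = [F_{179^10}:F_179] dividing [F_{179^4}:F_179] = 4, contradiction.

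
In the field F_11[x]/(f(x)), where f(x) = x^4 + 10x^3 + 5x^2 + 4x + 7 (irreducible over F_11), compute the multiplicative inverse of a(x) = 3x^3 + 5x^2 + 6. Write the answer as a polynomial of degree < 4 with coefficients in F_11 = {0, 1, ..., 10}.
a(x)^(-1) ≡ 2x^3 + 3x^2 + 10x + 1 (mod f(x))

Since f is irreducible over F_11, F_11[x]/(f) is a field and a(x) ≠ 0 has an inverse. Apply the extended Euclidean algorithm to f(x) and a(x) in F_11[x]: f(x) = (4x + 4)·a(x) + (7x^2 + 2x + 5);  a(x) = (2x + 8)·(7x^2 + 2x + 5) + (7x + 10);  (7x^2 + 2x + 5) = (x + 2)·(7x + 10) + (7). The last nonzero remainder is the constant 7 = gcd(f, a) in F_11. Back-substituting through the division chain expresses 7 = s(x)·a(x) + t(x)·f(x) with s(x) ≡ 3x^3 + 10x^2 + 4x + 7 (mod f), so (3x^3 + 10x^2 + 4x + 7)·a(x) ≡ 7 (mod f). Multiplying by 7^(-1) ≡ 8 in F_11 gives a(x)^(-1) ≡ 8·(3x^3 + 10x^2 + 4x + 7) ≡ 2x^3 + 3x^2 + 10x + 1 (mod f). Check: (3x^3 + 5x^2 + 6)·(2x^3 + 3x^2 + 10x + 1) = 6x^6 + 8x^5 + x^4 + 10x^3 + x^2 + 5x + 6 ≡ 1 (mod x^4 + 10x^3 + 5x^2 + 4x + 7).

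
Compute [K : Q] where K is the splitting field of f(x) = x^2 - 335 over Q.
[K : Q] = 2

f(x) = x^2 - 335 factors as (x - √335)(x + √335). The splitting field is K = Q(√335). Since 335 is squarefree and > 1, it is not a perfect square, so x^2 - 335 is irreducible over Q and [Q(√335) : Q] = 2. Hence [K : Q] = 2.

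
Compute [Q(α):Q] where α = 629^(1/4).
[Q(α):Q] = 4

α is a root of x^4 - 629. By Eisenstein's criterion at the prime p = 17 (which divides the constant term 629 but p^2 = 289 does not, since 629 is squarefree), x^4 - 629 is irreducible over Q. Hence [Q(α):Q] = 4.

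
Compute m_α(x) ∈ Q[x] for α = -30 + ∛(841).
m_α(x) = x^3 + 90x^2 + 2700x + 26159

Set β = α + 30 = ∛(841), so β^3 = 841. Then (α + 30)^3 - 841 = 0, i.e. α is a root of g(x) = (x + 30)^3 - 841 = x^3 + 90x^2 + 2700x + 26159. Since g(x) = h(x + 30) where h(x) = x^3 - 841, and h is irreducible over Q (because 841 is not a perfect cube, so h has no rational root, and a monic cubic with no rational root is irreducible), g is also irreducible (irreducibility is preserved under the substitution x → x + 30). Hence m_α(x) = x^3 + 90x^2 + 2700x + 26159.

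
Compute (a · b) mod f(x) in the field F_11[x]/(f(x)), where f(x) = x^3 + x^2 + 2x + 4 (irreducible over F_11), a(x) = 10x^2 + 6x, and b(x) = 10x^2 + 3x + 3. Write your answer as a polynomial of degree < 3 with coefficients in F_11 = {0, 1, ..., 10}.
a · b ≡ x^2 + x + 7 (mod f(x))

Multiply in F_11[x]: a(x)·b(x) = (10x^2 + 6x)·(10x^2 + 3x + 3) = x^4 + 2x^3 + 4x^2 + 7x. This has degree ≥ 3, so divide by f(x) over F_11: x^4 + 2x^3 + 4x^2 + 7x = (x + 1)·(x^3 + x^2 + 2x + 4) + (x^2 + x + 7). Hence a·b ≡ x^2 + x + 7 (mod f). (F_11[x]/(f) is a field with 11^3 = 1331 elements since f is irreducible of degree 3.)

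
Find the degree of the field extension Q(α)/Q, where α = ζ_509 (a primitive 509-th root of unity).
[Q(α):Q] = 508

The minimal polynomial of ζ_509 over Q is the 509-th cyclotomic polynomial Φ_509(x), which is irreducible over Q and has degree φ(509) = 508. Hence [Q(α):Q] = φ(509) = 508.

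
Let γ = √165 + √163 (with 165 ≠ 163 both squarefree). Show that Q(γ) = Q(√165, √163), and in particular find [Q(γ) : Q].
[Q(γ) : Q] = 4 (equivalently, Q(γ) = Q(√165, √163))

Obviously Q(γ) ⊆ Q(√165, √163), and [Q(√165, √163):Q] = 4 (since 165, 163 are distinct squarefree integers > 1 with 26895 not a perfect square). To show equality we compute the minimal polynomial of γ. From γ = √165 + √163: γ^2 = 165 + 2√(26895) + 163 = 328 + 2√(26895), so γ^2 - 328 = 2√(26895); squaring, (γ^2 - 328)^2 = 4·26895, i.e. γ^4 - 656γ^2 + 107584 - 107580 = 0, i.e. γ^4 - 656γ^2 + 4 = 0. So γ is a root of x^4 - 656x^2 + 4. This polynomial is irreducible over Q: it has no rational root (each ±√165 ± √163 is irrational), and any factorization into two quadratics over Q would force √(26895) ∈ Q (pairing opposite roots) or √165, √163 ∈ Q (other pairings), all impossible. Hence [Q(γ):Q] = 4 = [Q(√165, √163):Q], so Q(γ) = Q(√165, √163).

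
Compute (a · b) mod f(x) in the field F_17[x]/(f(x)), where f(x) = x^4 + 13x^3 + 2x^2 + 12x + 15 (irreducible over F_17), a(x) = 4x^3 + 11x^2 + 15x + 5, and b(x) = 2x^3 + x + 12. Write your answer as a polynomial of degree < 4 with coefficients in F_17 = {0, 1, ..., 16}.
a · b ≡ 2x^3 + 16x^2 + x + 1 (mod f(x))

Multiply in F_17[x]: a(x)·b(x) = (4x^3 + 11x^2 + 15x + 5)·(2x^3 + x + 12) = 8x^6 + 5x^5 + x^3 + 11x^2 + 15x + 9. This has degree ≥ 4, so divide by f(x) over F_17: 8x^6 + 5x^5 + x^3 + 11x^2 + 15x + 9 = (8x^2 + 3x + 13)·(x^4 + 13x^3 + 2x^2 + 12x + 15) + (2x^3 + 16x^2 + x + 1). Hence a·b ≡ 2x^3 + 16x^2 + x + 1 (mod f). (F_17[x]/(f) is a field with 17^4 = 83521 elements since f is irreducible of degree 4.)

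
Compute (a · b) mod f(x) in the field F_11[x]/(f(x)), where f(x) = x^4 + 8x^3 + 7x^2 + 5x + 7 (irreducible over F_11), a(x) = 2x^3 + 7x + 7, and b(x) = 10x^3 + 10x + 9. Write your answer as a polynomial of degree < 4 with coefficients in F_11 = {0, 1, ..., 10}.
a · b ≡ 2x^3 + 7x^2 + 9x (mod f(x))

Multiply in F_11[x]: a(x)·b(x) = (2x^3 + 7x + 7)·(10x^3 + 10x + 9) = 9x^6 + 2x^4 + 4x^2 + x + 8. This has degree ≥ 4, so divide by f(x) over F_11: 9x^6 + 2x^4 + 4x^2 + x + 8 = (9x^2 + 5x + 9)·(x^4 + 8x^3 + 7x^2 + 5x + 7) + (2x^3 + 7x^2 + 9x). Hence a·b ≡ 2x^3 + 7x^2 + 9x (mod f). (F_11[x]/(f) is a field with 11^4 = 14641 elements since f is irreducible of degree 4.)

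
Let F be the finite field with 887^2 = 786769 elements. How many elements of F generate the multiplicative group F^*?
There are φ(786768) = 254592 primitive elements

F_q^* is cyclic of order q - 1 = 786768. A cyclic group of order m has exactly φ(m) generators. Here m = 786768 = 2^4 · 3 · 37 · 443, so the number of primitive elements is φ(786768) = 254592.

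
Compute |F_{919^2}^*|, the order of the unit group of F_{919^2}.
|F_{919^2}^*| = 844560

F_{919^2} has 919^2 = 844561 elements; its multiplicative group consists of all nonzero elements, so |F_{919^2}^*| = 844561 - 1 = 844560. (It is cyclic since any finite subgroup of the multiplicative group of a field is cyclic.)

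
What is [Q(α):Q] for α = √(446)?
[Q(α):Q] = 2

[Q(α):Q] equals the degree of the minimal polynomial of α. Here α^2 = 446 and x^2 - 446 is irreducible (d = 446 is squarefree, ≠ 1, hence not a square), so deg(m_α) = 2. Thus [Q(α):Q] = 2.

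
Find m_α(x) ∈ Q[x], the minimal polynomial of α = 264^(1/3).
m_α(x) = x^3 - 264

α satisfies α^3 = 264, so x^3 - 264 annihilates α. By the rational root test, a rational root p/q (in lowest terms) of x^3 - 264 would satisfy p^3 = 264 q^3, forcing q = 1 and p^3 = 264; but 264 is not a perfect cube, contradiction. A monic cubic over Q with no rational root is irreducible (any nontrivial factorization would include a linear factor). Hence x^3 - 264 is the minimal polynomial of α, and in particular [Q(α):Q] = 3.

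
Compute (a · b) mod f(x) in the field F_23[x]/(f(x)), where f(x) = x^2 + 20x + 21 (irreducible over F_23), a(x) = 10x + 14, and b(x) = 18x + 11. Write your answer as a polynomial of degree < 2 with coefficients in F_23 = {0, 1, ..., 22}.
a · b ≡ 5x + 8 (mod f(x))

Multiply in F_23[x]: a(x)·b(x) = (10x + 14)·(18x + 11) = 19x^2 + 17x + 16. This has degree ≥ 2, so divide by f(x) over F_23: 19x^2 + 17x + 16 = (19)·(x^2 + 20x + 21) + (5x + 8). Hence a·b ≡ 5x + 8 (mod f). (F_23[x]/(f) is a field with 23^2 = 529 elements since f is irreducible of degree 2.)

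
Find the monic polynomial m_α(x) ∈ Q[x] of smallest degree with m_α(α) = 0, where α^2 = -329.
m_α(x) = x^2 + 329

α satisfies α^2 + 329 = 0, so x^2 + 329 annihilates α. Since d = -329 is squarefree and ≠ 1, it is not a perfect square in Q, so x^2 + 329 has no rational root and is therefore irreducible over Q (a degree-2 polynomial over a field is irreducible iff it has no root). Hence m_α(x) = x^2 + 329.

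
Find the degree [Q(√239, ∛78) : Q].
[Q(√239, ∛78) : Q] = 6

Let L = Q(√239, ∛78). Since Q(√239) ⊂ L and [Q(√239):Q] = 2, the tower law gives 2 | [L:Q]. Likewise Q(∛78) ⊂ L with [Q(∛78):Q] = 3 (because 78 is not a perfect cube), so 3 | [L:Q]. As gcd(2,3) = 1, [L:Q] is divisible by 6. Conversely L is generated over Q by √239 and ∛78, so [L:Q] ≤ 2·3 = 6. Therefore [Q(√239, ∛78) : Q] = 6.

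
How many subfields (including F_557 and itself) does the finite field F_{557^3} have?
F_{557^3} has 2 subfields

The subfields of F_{p^n} are exactly the fields F_{p^d} for d | n (each is the fixed field of the unique index-d subgroup of Gal(F_{p^n}/F_p) ≅ Z/nZ). The divisors of n = 3 are {1, 3}, giving 2 subfields: F_{557^1}, F_{557^3}.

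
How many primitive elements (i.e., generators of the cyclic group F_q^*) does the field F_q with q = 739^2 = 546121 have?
There are φ(546120) = 138240 primitive elements

F_q^* is cyclic of order q - 1 = 546120. A cyclic group of order m has exactly φ(m) generators. Here m = 546120 = 2^3 · 3^2 · 5 · 37 · 41, so the number of primitive elements is φ(546120) = 138240.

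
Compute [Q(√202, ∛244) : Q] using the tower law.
[Q(√202, ∛244) : Q] = 6

Let L = Q(√202, ∛244). Since Q(√202) ⊂ L and [Q(√202):Q] = 2, the tower law gives 2 | [L:Q]. Likewise Q(∛244) ⊂ L with [Q(∛244):Q] = 3 (because 244 is not a perfect cube), so 3 | [L:Q]. As gcd(2,3) = 1, [L:Q] is divisible by 6. Conversely L is generated over Q by √202 and ∛244, so [L:Q] ≤ 2·3 = 6. Therefore [Q(√202, ∛244) : Q] = 6.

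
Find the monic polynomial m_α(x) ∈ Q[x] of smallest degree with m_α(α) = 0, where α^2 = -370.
m_α(x) = x^2 + 370

α satisfies α^2 + 370 = 0, so x^2 + 370 annihilates α. Since d = -370 is squarefree and ≠ 1, it is not a perfect square in Q, so x^2 + 370 has no rational root and is therefore irreducible over Q (a degree-2 polynomial over a field is irreducible iff it has no root). Hence m_α(x) = x^2 + 370.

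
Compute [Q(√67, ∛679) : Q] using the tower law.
[Q(√67, ∛679) : Q] = 6

Let L = Q(√67, ∛679). Since Q(√67) ⊂ L and [Q(√67):Q] = 2, the tower law gives 2 | [L:Q]. Likewise Q(∛679) ⊂ L with [Q(∛679):Q] = 3 (because 679 is not a perfect cube), so 3 | [L:Q]. As gcd(2,3) = 1, [L:Q] is divisible by 6. Conversely L is generated over Q by √67 and ∛679, so [L:Q] ≤ 2·3 = 6. Therefore [Q(√67, ∛679) : Q] = 6.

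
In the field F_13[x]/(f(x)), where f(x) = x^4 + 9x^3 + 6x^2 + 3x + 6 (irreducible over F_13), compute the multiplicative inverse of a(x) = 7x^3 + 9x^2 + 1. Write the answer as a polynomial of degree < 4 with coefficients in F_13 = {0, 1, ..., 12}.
a(x)^(-1) ≡ 8x^3 + x^2 + 11x + 1 (mod f(x))

Since f is irreducible over F_13, F_13[x]/(f) is a field and a(x) ≠ 0 has an inverse. Apply the extended Euclidean algorithm to f(x) and a(x) in F_13[x]: f(x) = (2x + 8)·a(x) + (12x^2 + x + 11);  a(x) = (6x + 10)·(12x^2 + x + 11) + (2x + 8);  (12x^2 + x + 11) = (6x + 9)·(2x + 8) + (4). The last nonzero remainder is the constant 4 = gcd(f, a) in F_13. Back-substituting through the division chain expresses 4 = s(x)·a(x) + t(x)·f(x) with s(x) ≡ 6x^3 + 4x^2 + 5x + 4 (mod f), so (6x^3 + 4x^2 + 5x + 4)·a(x) ≡ 4 (mod f). Multiplying by 4^(-1) ≡ 10 in F_13 gives a(x)^(-1) ≡ 10·(6x^3 + 4x^2 + 5x + 4) ≡ 8x^3 + x^2 + 11x + 1 (mod f). Check: (7x^3 + 9x^2 + 1)·(8x^3 + x^2 + 11x + 1) = 4x^6 + x^5 + 8x^4 + 10x^3 + 10x^2 + 11x + 1 ≡ 1 (mod x^4 + 9x^3 + 6x^2 + 3x + 6).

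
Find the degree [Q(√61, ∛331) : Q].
[Q(√61, ∛331) : Q] = 6

Let L = Q(√61, ∛331). Since Q(√61) ⊂ L and [Q(√61):Q] = 2, the tower law gives 2 | [L:Q]. Likewise Q(∛331) ⊂ L with [Q(∛331):Q] = 3 (because 331 is not a perfect cube), so 3 | [L:Q]. As gcd(2,3) = 1, [L:Q] is divisible by 6. Conversely L is generated over Q by √61 and ∛331, so [L:Q] ≤ 2·3 = 6. Therefore [Q(√61, ∛331) : Q] = 6.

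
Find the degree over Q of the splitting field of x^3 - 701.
[K : Q] = 6

The roots of x^3 - 701 are ∛701, ω∛701, ω^2∛701 where ω = e^(2πi/3) is a primitive cube root of unity, so K = Q(∛701, ω). Now [Q(∛701):Q] = 3 (since 701 is not a perfect cube, x^3 - 701 is irreducible) and [Q(ω):Q] = 2. Both 2 and 3 divide [K:Q], and [K:Q] ≤ 3·2 = 6, so [K:Q] = 6. (Equivalently: Q(∛701) ⊂ R but ω ∉ R, so [K : Q(∛701)] = 2.)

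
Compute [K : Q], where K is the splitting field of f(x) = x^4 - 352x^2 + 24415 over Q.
[K : Q] = 4

Solving the quadratic in x^2: x^2 = (352 ± √(352^2 - 4·24415))/2 = (352 ± √26244)/2 = (352 ± 162)/2, giving x^2 = 95 or x^2 = 257. So f(x) = (x^2 - 95)(x^2 - 257) and the roots of f are ±√95, ±√257. Hence the splitting field is K = Q(√95, √257). Since 95 and 257 are distinct squarefree integers > 1, their product 24415 is not a perfect square, so √257 ∉ Q(√95). By the tower law [K:Q] = [Q(√95,√257):Q(√95)] · [Q(√95):Q] = 2 · 2 = 4.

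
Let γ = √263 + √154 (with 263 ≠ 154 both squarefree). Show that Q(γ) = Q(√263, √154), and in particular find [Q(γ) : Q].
[Q(γ) : Q] = 4 (equivalently, Q(γ) = Q(√263, √154))

Obviously Q(γ) ⊆ Q(√263, √154), and [Q(√263, √154):Q] = 4 (since 263, 154 are distinct squarefree integers > 1 with 40502 not a perfect square). To show equality we compute the minimal polynomial of γ. From γ = √263 + √154: γ^2 = 263 + 2√(40502) + 154 = 417 + 2√(40502), so γ^2 - 417 = 2√(40502); squaring, (γ^2 - 417)^2 = 4·40502, i.e. γ^4 - 834γ^2 + 173889 - 162008 = 0, i.e. γ^4 - 834γ^2 + 11881 = 0. So γ is a root of x^4 - 834x^2 + 11881. This polynomial is irreducible over Q: it has no rational root (each ±√263 ± √154 is irrational), and any factorization into two quadratics over Q would force √(40502) ∈ Q (pairing opposite roots) or √263, √154 ∈ Q (other pairings), all impossible. Hence [Q(γ):Q] = 4 = [Q(√263, √154):Q], so Q(γ) = Q(√263, √154).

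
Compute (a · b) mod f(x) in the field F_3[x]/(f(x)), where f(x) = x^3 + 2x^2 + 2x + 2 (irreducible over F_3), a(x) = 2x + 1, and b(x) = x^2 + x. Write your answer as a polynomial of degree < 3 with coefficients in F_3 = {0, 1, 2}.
a · b ≡ 2x^2 + 2 (mod f(x))

Multiply in F_3[x]: a(x)·b(x) = (2x + 1)·(x^2 + x) = 2x^3 + x. This has degree ≥ 3, so divide by f(x) over F_3: 2x^3 + x = (2)·(x^3 + 2x^2 + 2x + 2) + (2x^2 + 2). Hence a·b ≡ 2x^2 + 2 (mod f). (F_3[x]/(f) is a field with 3^3 = 27 elements since f is irreducible of degree 3.)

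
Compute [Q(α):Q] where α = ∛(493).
[Q(α):Q] = 3

The minimal polynomial of α is x^3 - 493, irreducible over Q since 493 is not a perfect cube (so x^3 - 493 has no rational root). Hence [Q(α):Q] = deg(m_α) = 3.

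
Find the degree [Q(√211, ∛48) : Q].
[Q(√211, ∛48) : Q] = 6

Let L = Q(√211, ∛48). Since Q(√211) ⊂ L and [Q(√211):Q] = 2, the tower law gives 2 | [L:Q]. Likewise Q(∛48) ⊂ L with [Q(∛48):Q] = 3 (because 48 is not a perfect cube), so 3 | [L:Q]. As gcd(2,3) = 1, [L:Q] is divisible by 6. Conversely L is generated over Q by √211 and ∛48, so [L:Q] ≤ 2·3 = 6. Therefore [Q(√211, ∛48) : Q] = 6.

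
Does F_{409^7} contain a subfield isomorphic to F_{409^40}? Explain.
No: F_{409^40} is not a subfield of F_{409^7}

F_{p^m} embeds in F_{p^n} iff m | n. Here 40 ∤ 7 (since 7 = 0·40 + 7 with remainder 7 ≠ 0), so F_{409^40} is not a subfield of F_{409^7}. Equivalently: if it were, the tower law would give 40 = [F_{409^40}:F_409] dividing [F_{409^7}:F_409] = 7, contradiction.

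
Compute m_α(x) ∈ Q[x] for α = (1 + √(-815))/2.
m_α(x) = x^2 - x + 204

From 2α - 1 = √(-815), squaring gives (2α - 1)^2 = -815, i.e. 4α^2 - 4α + 1 = -815, so α^2 - α + (1 + 815)/4 = 0. Since -815 ≡ 1 (mod 4), (1 + 815)/4 = 204 ∈ Z. The polynomial x^2 - x + 204 has discriminant 1 - 4·(204) = -815, which is not a perfect square in Q (d = -815 is squarefree and ≠ 1), so x^2 - x + 204 is irreducible over Q. It is the minimal polynomial of α.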